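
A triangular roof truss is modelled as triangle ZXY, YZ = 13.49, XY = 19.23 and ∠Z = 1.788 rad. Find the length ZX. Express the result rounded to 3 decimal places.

11.102

Law of sines: sin X = YZ·sin Z/XY ≈ 0.68503.
Since XY ≥ YZ, only the acute value applies: ∠X ≈ 0.755 rad.
Then ∠Y = π − ∠Z − ∠X ≈ 0.599 rad.
Law of sines gives ZX = XY·sin Y/sin Z ≈ 11.102.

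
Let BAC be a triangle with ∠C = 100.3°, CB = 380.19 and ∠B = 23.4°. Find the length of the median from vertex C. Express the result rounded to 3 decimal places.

m_C ≈ 195.453

The third angle is ∠A = 180° − ∠C − ∠B = 56.30°.
Law of sines: AC = CB·sin B/sin A ≈ 181.49.
Law of sines: BA = CB·sin C/sin A ≈ 449.62.
Median from C: ½√(2·AC² + 2·CB² − BA²) ≈ 195.45.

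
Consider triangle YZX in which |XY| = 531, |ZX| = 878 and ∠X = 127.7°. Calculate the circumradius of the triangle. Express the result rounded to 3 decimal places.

By the law of cosines, |YZ|² = |ZX|² + |XY|² − 2·|ZX|·|XY|·cos X = 1.6231e+06, so |YZ| ≈ 1274.
Area = ½·|ZX|·|XY|·sin X ≈ 1.8444e+05.
Circumradius = |YZ|/(2 sin X) ≈ 805.08.

R ≈ 805.077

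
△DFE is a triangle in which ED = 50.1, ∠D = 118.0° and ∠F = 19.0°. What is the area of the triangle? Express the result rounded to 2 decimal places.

area ≈ 2321.25

The third angle is ∠E = 180° − ∠D − ∠F = 43.00°.
Law of sines: FE = ED·sin D/sin F ≈ 135.87.
Law of sines: DF = ED·sin E/sin F ≈ 104.95.
Area = ½·ED·FE·sin E ≈ 2321.2.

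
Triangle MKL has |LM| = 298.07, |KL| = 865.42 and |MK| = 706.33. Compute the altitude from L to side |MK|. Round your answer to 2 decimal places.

Semiperimeter s = (865.42 + 298.07 + 706.33)/2 = 934.91.
Heron's formula: area = √(934.91·69.49·636.84·228.58) ≈ 97248.
The altitude from L has length 2·area/|MK| ≈ 275.36.

275.36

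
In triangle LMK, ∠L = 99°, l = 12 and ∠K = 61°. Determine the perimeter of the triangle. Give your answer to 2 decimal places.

The third angle is ∠M = 180° − ∠K − ∠L = 20.00°.
Law of sines: m = l·sin M/sin L ≈ 4.1554.
Law of sines: k = l·sin K/sin L ≈ 10.626.
Semiperimeter s = (12+4.1554+10.626)/2 = 13.391.
Perimeter = 12 + 4.1554 + 10.626 = 26.782.

perimeter ≈ 26.78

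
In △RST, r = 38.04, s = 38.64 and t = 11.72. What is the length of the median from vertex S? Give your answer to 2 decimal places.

Median from S: ½√(2·t² + 2·r² − s²) ≈ 20.468.

20.47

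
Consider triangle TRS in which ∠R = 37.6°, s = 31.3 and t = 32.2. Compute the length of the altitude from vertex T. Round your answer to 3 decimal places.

19.098

By the law of cosines, r² = s² + t² − 2·s·t·cos R = 419.5, so r ≈ 20.482.
Area = ½·s·t·sin R ≈ 307.47.
The altitude from T has length 2·area/t ≈ 19.098.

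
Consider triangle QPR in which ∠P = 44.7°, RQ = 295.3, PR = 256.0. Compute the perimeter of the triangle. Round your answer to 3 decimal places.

perimeter ≈ 967.310

Law of sines: sin Q = PR·sin P/RQ ≈ 0.60978.
Since RQ ≥ PR, only the acute value applies: ∠Q ≈ 37.57°.
Then ∠R = 180° − ∠P − ∠Q ≈ 97.73°.
Law of sines gives QP = RQ·sin R/sin P ≈ 416.01.
Semiperimeter s = (256+295.3+416.01)/2 = 483.66.
Perimeter = 256 + 295.3 + 416.01 = 967.31.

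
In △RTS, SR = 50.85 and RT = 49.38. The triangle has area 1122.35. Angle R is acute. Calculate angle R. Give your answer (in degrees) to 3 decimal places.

∠R ≈ 63.375°

From area = ½·SR·RT·sin R, we get sin R = 2·area/(SR·RT) ≈ 0.89396.
Taking the acute solution, ∠R ≈ 63.37°.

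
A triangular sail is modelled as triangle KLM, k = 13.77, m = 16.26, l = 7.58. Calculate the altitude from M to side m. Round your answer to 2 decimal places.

Semiperimeter s = (13.77 + 7.58 + 16.26)/2 = 18.805.
Heron's formula: area = √(18.805·5.035·11.225·2.545) ≈ 52.008.
The altitude from M has length 2·area/m ≈ 6.3971.

6.40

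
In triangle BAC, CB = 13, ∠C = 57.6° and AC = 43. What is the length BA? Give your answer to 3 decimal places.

37.669

By the law of cosines, BA² = AC² + CB² − 2·AC·CB·cos C = 1418.9, so BA ≈ 37.669.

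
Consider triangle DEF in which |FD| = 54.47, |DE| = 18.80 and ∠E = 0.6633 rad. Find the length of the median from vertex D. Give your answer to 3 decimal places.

Law of sines: sin F = |DE|·sin E/|FD| ≈ 0.21251.
Since |FD| ≥ |DE|, only the acute value applies: ∠F ≈ 0.2141 rad.
Then ∠D = π − ∠E − ∠F ≈ 2.2641 rad.
Law of sines gives |EF| = |FD|·sin D/sin E ≈ 68.04.
Median from D: ½√(2·|FD|² + 2·|DE|² − |EF|²) ≈ 22.425.

22.425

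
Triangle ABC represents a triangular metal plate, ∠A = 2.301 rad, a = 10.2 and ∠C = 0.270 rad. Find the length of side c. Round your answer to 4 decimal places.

The third angle is ∠B = π − ∠C − ∠A = 0.571 rad.
Law of sines: c = a·sin C/sin A ≈ 3.6517.

3.6517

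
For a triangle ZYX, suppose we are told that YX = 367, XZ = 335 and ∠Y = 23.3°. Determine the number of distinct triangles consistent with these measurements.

2

YX·sin Y = 367·sin(23.3°) ≈ 145.2.
Since YX sin Y < XZ < YX (145.2 < 335 < 367), two triangles exist.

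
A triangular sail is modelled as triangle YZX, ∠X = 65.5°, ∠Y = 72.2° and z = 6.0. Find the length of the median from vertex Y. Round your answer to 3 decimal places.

The third angle is ∠Z = 180° − ∠X − ∠Y = 42.30°.
Law of sines: y = z·sin Y/sin Z ≈ 8.4884.
Law of sines: x = z·sin X/sin Z ≈ 8.1124.
Median from Y: ½√(2·z² + 2·x² − y²) ≈ 5.7352.

m_Y ≈ 5.735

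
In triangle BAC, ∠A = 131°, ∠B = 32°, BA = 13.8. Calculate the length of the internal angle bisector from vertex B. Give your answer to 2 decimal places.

The third angle is ∠C = 180° − ∠B − ∠A = 17.00°.
Law of sines: AC = BA·sin B/sin C ≈ 25.012.
Law of sines: CB = BA·sin A/sin C ≈ 35.622.
The bisector from B has length 2·CB·BA·cos(∠B/2)/(CB+BA) ≈ 19.123.

t_B ≈ 19.12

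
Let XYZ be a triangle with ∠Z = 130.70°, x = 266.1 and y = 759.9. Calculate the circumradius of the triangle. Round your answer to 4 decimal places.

R ≈ 629.8194

By the law of cosines, z² = x² + y² − 2·x·y·cos Z = 9.1198e+05, so z ≈ 954.98.
Area = ½·x·y·sin Z ≈ 76651.
Circumradius = z/(2 sin Z) ≈ 629.82.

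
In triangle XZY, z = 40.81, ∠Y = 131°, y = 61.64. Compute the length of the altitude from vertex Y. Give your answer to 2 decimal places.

h_Y ≈ 13.30

Law of sines: sin Z = z·sin Y/y ≈ 0.49967.
Since y ≥ z, only the acute value applies: ∠Z ≈ 29.98°.
Then ∠X = 180° − ∠Y − ∠Z ≈ 19.02°.
Law of sines gives x = y·sin X/sin Y ≈ 26.62.
Area = ½·y·z·sin X ≈ 409.94.
The altitude from Y has length 2·area/y ≈ 13.301.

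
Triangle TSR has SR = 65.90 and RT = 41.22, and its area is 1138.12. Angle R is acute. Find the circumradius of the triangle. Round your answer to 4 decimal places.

From area = ½·SR·RT·sin R, we get sin R = 2·area/(SR·RT) ≈ 0.83796.
Taking the acute solution, ∠R ≈ 0.994 rad.
Law of cosines then gives TS ≈ 55.471.
Circumradius = TS/(2 sin R) ≈ 33.099.

33.0989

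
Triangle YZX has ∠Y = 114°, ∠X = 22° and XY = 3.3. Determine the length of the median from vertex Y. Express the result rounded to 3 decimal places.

The third angle is ∠Z = 180° − ∠X − ∠Y = 44.00°.
Law of sines: ZX = XY·sin Y/sin Z ≈ 4.3398.
Law of sines: YZ = XY·sin X/sin Z ≈ 1.7796.
Median from Y: ½√(2·XY² + 2·YZ² − ZX²) ≈ 1.5231.

1.523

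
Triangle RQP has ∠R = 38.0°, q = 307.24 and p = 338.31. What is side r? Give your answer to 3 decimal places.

212.214

By the law of cosines, r² = q² + p² − 2·q·p·cos R = 45035, so r ≈ 212.21.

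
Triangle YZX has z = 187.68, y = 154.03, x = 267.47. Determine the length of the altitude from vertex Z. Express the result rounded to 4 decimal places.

150.3330

Semiperimeter s = (154.03 + 187.68 + 267.47)/2 = 304.59.
Heron's formula: area = √(304.59·150.56·116.91·37.12) ≈ 14107.
The altitude from Z has length 2·area/z ≈ 150.33.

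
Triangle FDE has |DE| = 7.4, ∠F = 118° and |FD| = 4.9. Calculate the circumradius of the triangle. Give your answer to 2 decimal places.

R ≈ 4.19

Law of sines: sin E = |FD|·sin F/|DE| ≈ 0.58465.
Since |DE| ≥ |FD|, only the acute value applies: ∠E ≈ 35.78°.
Then ∠D = 180° − ∠F − ∠E ≈ 26.22°.
Law of sines gives |EF| = |DE|·sin D/sin F ≈ 3.7031.
Circumradius = |DE|/(2 sin F) ≈ 4.1905.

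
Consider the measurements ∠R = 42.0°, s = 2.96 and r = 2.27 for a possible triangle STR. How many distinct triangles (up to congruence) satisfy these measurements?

2

s·sin R = 2.96·sin(42.0°) ≈ 1.981.
Since s sin R < r < s (1.981 < 2.27 < 2.96), two triangles exist.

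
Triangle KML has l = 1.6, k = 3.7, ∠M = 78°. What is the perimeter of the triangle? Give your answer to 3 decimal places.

9.013

By the law of cosines, m² = l² + k² − 2·l·k·cos M = 13.788, so m ≈ 3.7133.
Semiperimeter s = (3.7+3.7133+1.6)/2 = 4.5066.
Perimeter = 3.7 + 3.7133 + 1.6 = 9.0133.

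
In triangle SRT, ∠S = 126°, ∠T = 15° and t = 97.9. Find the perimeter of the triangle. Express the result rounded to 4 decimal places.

The third angle is ∠R = 180° − ∠T − ∠S = 39.00°.
Law of sines: s = t·sin S/sin T ≈ 306.02.
Law of sines: r = t·sin R/sin T ≈ 238.04.
Semiperimeter p = (306.02+238.04+97.9)/2 = 320.98.
Perimeter = 306.02 + 238.04 + 97.9 = 641.96.

perimeter ≈ 641.9605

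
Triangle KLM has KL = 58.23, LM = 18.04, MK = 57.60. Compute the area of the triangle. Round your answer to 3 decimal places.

area ≈ 515.704

Semiperimeter s = (18.04 + 57.6 + 58.23)/2 = 66.935.
Heron's formula: area = √(66.935·48.895·9.335·8.705) ≈ 515.7.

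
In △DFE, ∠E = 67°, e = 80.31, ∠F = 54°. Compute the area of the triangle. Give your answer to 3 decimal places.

The third angle is ∠D = 180° − ∠F − ∠E = 59.00°.
Law of sines: d = e·sin D/sin E ≈ 74.784.
Law of sines: f = e·sin F/sin E ≈ 70.583.
Area = ½·e·d·sin F ≈ 2429.4.

area ≈ 2429.441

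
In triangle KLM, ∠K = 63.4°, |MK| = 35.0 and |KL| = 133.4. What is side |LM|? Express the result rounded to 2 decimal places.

By the law of cosines, |LM|² = |MK|² + |KL|² − 2·|MK|·|KL|·cos K = 14839, so |LM| ≈ 121.82.

121.82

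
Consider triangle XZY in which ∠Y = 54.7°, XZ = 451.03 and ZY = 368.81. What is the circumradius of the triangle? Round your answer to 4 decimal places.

Law of sines: sin X = ZY·sin Y/XZ ≈ 0.66736.
Since XZ ≥ ZY, only the acute value applies: ∠X ≈ 41.86°.
Then ∠Z = 180° − ∠Y − ∠X ≈ 83.44°.
Law of sines gives YX = XZ·sin Z/sin Y ≈ 549.02.
Circumradius = XZ/(2 sin Y) ≈ 276.32.

R ≈ 276.3198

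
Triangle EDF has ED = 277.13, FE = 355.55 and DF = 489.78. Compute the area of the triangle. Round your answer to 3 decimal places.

area ≈ 48406.447

Semiperimeter s = (489.78 + 355.55 + 277.13)/2 = 561.23.
Heron's formula: area = √(561.23·71.45·205.68·284.1) ≈ 48406.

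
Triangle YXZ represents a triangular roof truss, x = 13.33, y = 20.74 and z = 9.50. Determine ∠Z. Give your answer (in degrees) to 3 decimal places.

∠Z ≈ 20.596°

By the law of cosines, cos Z = (y² + x² − z²) / (2·y·x) ≈ 0.93608, so ∠Z ≈ 20.60°.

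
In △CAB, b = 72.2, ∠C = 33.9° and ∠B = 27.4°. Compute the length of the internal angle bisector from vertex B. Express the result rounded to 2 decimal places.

The third angle is ∠A = 180° − ∠B − ∠C = 118.70°.
Law of sines: c = b·sin C/sin B ≈ 87.504.
Law of sines: a = b·sin A/sin B ≈ 137.61.
The bisector from B has length 2·c·a·cos(∠B/2)/(c+a) ≈ 103.94.

t_B ≈ 103.94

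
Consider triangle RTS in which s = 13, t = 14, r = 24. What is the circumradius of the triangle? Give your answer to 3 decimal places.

By the law of cosines, cos R = (t² + s² − r²) / (2·t·s) ≈ -0.57967, so ∠R ≈ 125.43°.
Circumradius = r/(2 sin R) ≈ 14.727.

14.727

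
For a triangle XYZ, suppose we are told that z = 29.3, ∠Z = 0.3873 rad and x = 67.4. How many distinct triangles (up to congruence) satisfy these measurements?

x·sin Z = 67.4·sin(0.3873 rad) ≈ 25.46.
Since x sin Z < z < x (25.46 < 29.3 < 67.4), two triangles exist.

2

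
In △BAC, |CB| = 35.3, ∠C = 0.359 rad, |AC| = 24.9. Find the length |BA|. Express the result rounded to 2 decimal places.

14.84

By the law of cosines, |BA|² = |AC|² + |CB|² − 2·|AC|·|CB|·cos C = 220.23, so |BA| ≈ 14.84.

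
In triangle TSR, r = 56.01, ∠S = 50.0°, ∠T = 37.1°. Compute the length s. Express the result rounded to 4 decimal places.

42.9612

The third angle is ∠R = 180° − ∠T − ∠S = 92.90°.
Law of sines: s = r·sin S/sin R ≈ 42.961.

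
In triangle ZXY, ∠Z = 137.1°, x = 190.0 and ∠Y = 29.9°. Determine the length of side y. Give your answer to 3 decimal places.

421.037

The third angle is ∠X = 180° − ∠Y − ∠Z = 13.00°.
Law of sines: y = x·sin Y/sin X ≈ 421.04.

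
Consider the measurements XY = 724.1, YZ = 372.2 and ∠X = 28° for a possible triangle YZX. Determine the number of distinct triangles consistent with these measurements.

XY·sin X = 724.1·sin(28°) ≈ 339.9.
Since XY sin X < YZ < XY (339.9 < 372.2 < 724.1), two triangles exist.

2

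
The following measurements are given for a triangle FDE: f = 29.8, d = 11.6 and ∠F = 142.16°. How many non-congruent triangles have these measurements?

d·sin F = 11.6·sin(142.16°) ≈ 7.116.
Since ∠F is not acute, a triangle exists only if f > d; here f > d, so there is exactly one triangle.

1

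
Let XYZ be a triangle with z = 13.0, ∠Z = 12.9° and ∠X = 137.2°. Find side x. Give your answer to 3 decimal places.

39.564

The third angle is ∠Y = 180° − ∠Z − ∠X = 29.90°.
Law of sines: x = z·sin X/sin Z ≈ 39.564.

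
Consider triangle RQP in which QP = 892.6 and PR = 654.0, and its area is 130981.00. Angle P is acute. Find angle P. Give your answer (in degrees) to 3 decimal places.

26.663

From area = ½·QP·PR·sin P, we get sin P = 2·area/(QP·PR) ≈ 0.44875.
Taking the acute solution, ∠P ≈ 26.66°.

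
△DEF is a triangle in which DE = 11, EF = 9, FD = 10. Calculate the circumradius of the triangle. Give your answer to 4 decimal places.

By the law of cosines, cos D = (FD² + DE² − EF²) / (2·FD·DE) ≈ 0.63636, so ∠D ≈ 50.48°.
Circumradius = EF/(2 sin D) ≈ 5.8336.

5.8336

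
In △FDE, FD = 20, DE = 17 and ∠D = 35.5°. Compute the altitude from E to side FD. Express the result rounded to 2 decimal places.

By the law of cosines, EF² = FD² + DE² − 2·FD·DE·cos D = 135.4, so EF ≈ 11.636.
Area = ½·FD·DE·sin D ≈ 98.72.
The altitude from E has length 2·area/FD ≈ 9.872.

9.87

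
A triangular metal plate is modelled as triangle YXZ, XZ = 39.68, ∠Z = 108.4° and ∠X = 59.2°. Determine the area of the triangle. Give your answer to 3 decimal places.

The third angle is ∠Y = 180° − ∠X − ∠Z = 12.40°.
Law of sines: ZY = XZ·sin X/sin Y ≈ 158.72.
Law of sines: YX = XZ·sin Z/sin Y ≈ 175.34.
Area = ½·XZ·ZY·sin Z ≈ 2988.1.

area ≈ 2988.080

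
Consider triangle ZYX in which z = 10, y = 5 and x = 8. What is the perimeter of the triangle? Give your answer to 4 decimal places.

Perimeter = 10 + 5 + 8 = 23.

23.0000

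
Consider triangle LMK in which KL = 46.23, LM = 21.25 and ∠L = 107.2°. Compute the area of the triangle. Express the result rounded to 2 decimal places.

Area = ½·KL·LM·sin L ≈ 469.23.

469.23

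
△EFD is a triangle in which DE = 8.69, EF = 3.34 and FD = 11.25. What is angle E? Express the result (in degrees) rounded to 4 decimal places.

By the law of cosines, cos E = (DE² + EF² − FD²) / (2·DE·EF) ≈ -0.68719, so ∠E ≈ 133.41°.

133.4080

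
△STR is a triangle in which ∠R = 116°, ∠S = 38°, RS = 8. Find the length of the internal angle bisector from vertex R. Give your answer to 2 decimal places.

t_R ≈ 4.95

The third angle is ∠T = 180° − ∠R − ∠S = 26.00°.
Law of sines: TR = RS·sin S/sin T ≈ 11.235.
Law of sines: ST = RS·sin R/sin T ≈ 16.402.
The bisector from R has length 2·TR·RS·cos(∠R/2)/(TR+RS) ≈ 4.9524.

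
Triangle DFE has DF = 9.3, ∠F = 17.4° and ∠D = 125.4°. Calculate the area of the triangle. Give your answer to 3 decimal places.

area ≈ 17.435

The third angle is ∠E = 180° − ∠D − ∠F = 37.20°.
Law of sines: FE = DF·sin D/sin E ≈ 12.538.
Law of sines: ED = DF·sin F/sin E ≈ 4.5999.
Area = ½·DF·FE·sin F ≈ 17.435.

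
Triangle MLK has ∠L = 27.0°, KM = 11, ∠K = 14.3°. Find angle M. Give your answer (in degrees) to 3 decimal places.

The third angle is ∠M = 180° − ∠L − ∠K = 138.70°.

∠M ≈ 138.700°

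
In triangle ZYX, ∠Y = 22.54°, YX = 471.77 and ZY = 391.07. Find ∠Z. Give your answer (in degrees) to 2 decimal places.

103.87

By the law of cosines, XZ² = ZY² + YX² − 2·ZY·YX·cos Y = 34699, so XZ ≈ 186.28.
Law of cosines again: cos Z = (XZ² + ZY² − YX²)/(2·XZ·ZY) ≈ -0.23976, so ∠Z ≈ 103.87°.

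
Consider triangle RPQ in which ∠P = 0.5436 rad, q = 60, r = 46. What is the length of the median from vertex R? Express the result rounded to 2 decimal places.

By the law of cosines, p² = q² + r² − 2·q·r·cos P = 991.7, so p ≈ 31.491.
Median from R: ½√(2·p² + 2·q² − r²) ≈ 42.034.

m_R ≈ 42.03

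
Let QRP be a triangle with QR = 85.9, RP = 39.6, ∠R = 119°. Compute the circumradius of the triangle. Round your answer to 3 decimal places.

63.261

By the law of cosines, PQ² = QR² + RP² − 2·QR·RP·cos R = 12245, so PQ ≈ 110.66.
Area = ½·QR·RP·sin R ≈ 1487.6.
Circumradius = PQ/(2 sin R) ≈ 63.261.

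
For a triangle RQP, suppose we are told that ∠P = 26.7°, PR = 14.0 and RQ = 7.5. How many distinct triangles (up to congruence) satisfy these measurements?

2

PR·sin P = 14.0·sin(26.7°) ≈ 6.29.
Since PR sin P < RQ < PR (6.29 < 7.5 < 14.0), two triangles exist.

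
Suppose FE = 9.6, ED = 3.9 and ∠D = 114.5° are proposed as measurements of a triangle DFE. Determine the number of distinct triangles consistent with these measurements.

1

ED·sin D = 3.9·sin(114.5°) ≈ 3.549.
Since ∠D is not acute, a triangle exists only if FE > ED; here FE > ED, so there is exactly one triangle.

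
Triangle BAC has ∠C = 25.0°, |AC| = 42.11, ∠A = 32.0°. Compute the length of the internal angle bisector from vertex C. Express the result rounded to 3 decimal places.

The third angle is ∠B = 180° − ∠A − ∠C = 123.00°.
Law of sines: |CB| = |AC|·sin A/sin B ≈ 26.607.
Law of sines: |BA| = |AC|·sin C/sin B ≈ 21.22.
The bisector from C has length 2·|AC|·|CB|·cos(∠C/2)/(|AC|+|CB|) ≈ 31.837.

t_C ≈ 31.837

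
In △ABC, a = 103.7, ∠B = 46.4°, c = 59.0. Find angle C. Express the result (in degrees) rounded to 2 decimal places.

By the law of cosines, b² = c² + a² − 2·c·a·cos B = 5796.1, so b ≈ 76.132.
Law of cosines again: cos C = (a² + b² − c²)/(2·a·b) ≈ 0.82767, so ∠C ≈ 34.14°.

34.14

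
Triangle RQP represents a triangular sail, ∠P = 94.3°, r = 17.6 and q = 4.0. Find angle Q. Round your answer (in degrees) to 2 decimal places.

By the law of cosines, p² = r² + q² − 2·r·q·cos P = 336.32, so p ≈ 18.339.
Law of cosines again: cos Q = (p² + r² − q²)/(2·p·r) ≈ 0.97606, so ∠Q ≈ 12.56°.

∠Q ≈ 12.56°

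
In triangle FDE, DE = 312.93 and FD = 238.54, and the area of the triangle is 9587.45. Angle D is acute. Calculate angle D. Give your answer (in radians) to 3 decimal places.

∠D ≈ 0.260 rad

From area = ½·FD·DE·sin D, we get sin D = 2·area/(FD·DE) ≈ 0.25688.
Taking the acute solution, ∠D ≈ 0.2598 rad.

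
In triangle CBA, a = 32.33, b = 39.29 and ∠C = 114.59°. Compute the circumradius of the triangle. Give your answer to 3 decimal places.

R ≈ 33.203

By the law of cosines, c² = b² + a² − 2·b·a·cos C = 3646.1, so c ≈ 60.383.
Area = ½·b·a·sin C ≈ 577.52.
Circumradius = c/(2 sin C) ≈ 33.203.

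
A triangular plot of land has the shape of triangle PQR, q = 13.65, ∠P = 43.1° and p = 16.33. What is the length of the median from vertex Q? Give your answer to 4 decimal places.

m_Q ≈ 18.9700

Law of sines: sin Q = q·sin P/p ≈ 0.57114.
Since p ≥ q, only the acute value applies: ∠Q ≈ 34.83°.
Then ∠R = 180° − ∠P − ∠Q ≈ 102.07°.
Law of sines gives r = p·sin R/sin P ≈ 23.371.
Median from Q: ½√(2·r² + 2·p² − q²) ≈ 18.97.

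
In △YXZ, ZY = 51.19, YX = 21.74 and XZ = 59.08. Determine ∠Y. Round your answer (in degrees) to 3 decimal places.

By the law of cosines, cos Y = (ZY² + YX² − XZ²) / (2·ZY·YX) ≈ -0.17855, so ∠Y ≈ 100.29°.

∠Y ≈ 100.285°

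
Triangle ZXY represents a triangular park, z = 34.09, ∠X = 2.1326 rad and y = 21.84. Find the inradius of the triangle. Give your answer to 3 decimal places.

By the law of cosines, x² = y² + z² − 2·y·z·cos X = 2432.4, so x ≈ 49.319.
Area = ½·y·z·sin X ≈ 315.04.
Semiperimeter s = (34.09+49.319+21.84)/2 = 52.624.
Inradius = area/s = 315.04/52.624 ≈ 5.9867.

r ≈ 5.987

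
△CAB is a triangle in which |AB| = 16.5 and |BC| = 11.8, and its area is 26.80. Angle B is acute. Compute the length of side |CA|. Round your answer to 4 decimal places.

From area = ½·|AB|·|BC|·sin B, we get sin B = 2·area/(|AB|·|BC|) ≈ 0.27530.
Taking the acute solution, ∠B ≈ 15.98°.
Law of cosines then gives |CA| ≈ 6.094.

6.0940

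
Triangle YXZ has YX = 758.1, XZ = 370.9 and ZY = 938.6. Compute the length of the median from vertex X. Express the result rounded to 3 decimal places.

Median from X: ½√(2·YX² + 2·XZ² − ZY²) ≈ 368.64.

368.644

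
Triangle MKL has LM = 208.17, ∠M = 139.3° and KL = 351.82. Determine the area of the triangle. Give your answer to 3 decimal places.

Law of sines: sin K = LM·sin M/KL ≈ 0.38584.
Since KL ≥ LM, only the acute value applies: ∠K ≈ 22.70°.
Then ∠L = 180° − ∠M − ∠K ≈ 18.00°.
Law of sines gives MK = KL·sin L/sin M ≈ 166.76.
Area = ½·KL·LM·sin L ≈ 11318.

11318.326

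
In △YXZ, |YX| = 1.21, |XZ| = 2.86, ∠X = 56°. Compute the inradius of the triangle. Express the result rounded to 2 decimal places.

r ≈ 0.44

By the law of cosines, |ZY|² = |YX|² + |XZ|² − 2·|YX|·|XZ|·cos X = 5.7734, so |ZY| ≈ 2.4028.
Area = ½·|YX|·|XZ|·sin X ≈ 1.4345.
Semiperimeter s = (2.86+2.4028+1.21)/2 = 3.2364.
Inradius = area/s = 1.4345/3.2364 ≈ 0.44323.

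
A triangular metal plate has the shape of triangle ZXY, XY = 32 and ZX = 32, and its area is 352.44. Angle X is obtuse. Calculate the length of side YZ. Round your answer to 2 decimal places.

59.44

From area = ½·ZX·XY·sin X, we get sin X = 2·area/(ZX·XY) ≈ 0.68836.
Taking the obtuse solution, ∠X ≈ 136.50°.
Law of cosines then gives YZ ≈ 59.444.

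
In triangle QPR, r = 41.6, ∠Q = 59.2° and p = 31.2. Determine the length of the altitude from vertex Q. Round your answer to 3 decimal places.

By the law of cosines, q² = p² + r² − 2·p·r·cos Q = 1374.8, so q ≈ 37.079.
Area = ½·p·r·sin Q ≈ 557.43.
The altitude from Q has length 2·area/q ≈ 30.068.

h_Q ≈ 30.068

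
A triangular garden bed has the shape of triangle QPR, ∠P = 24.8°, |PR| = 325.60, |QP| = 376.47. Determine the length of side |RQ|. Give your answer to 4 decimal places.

158.7349

By the law of cosines, |RQ|² = |QP|² + |PR|² − 2·|QP|·|PR|·cos P = 25197, so |RQ| ≈ 158.73.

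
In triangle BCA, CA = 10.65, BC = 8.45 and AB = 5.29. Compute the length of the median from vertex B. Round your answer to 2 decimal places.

m_B ≈ 4.62

Median from B: ½√(2·AB² + 2·BC² − CA²) ≈ 4.6193.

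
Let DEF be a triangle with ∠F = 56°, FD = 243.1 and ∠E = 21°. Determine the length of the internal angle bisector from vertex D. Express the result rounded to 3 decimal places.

The third angle is ∠D = 180° − ∠E − ∠F = 103.00°.
Law of sines: EF = FD·sin D/sin E ≈ 660.97.
Law of sines: DE = FD·sin F/sin E ≈ 562.38.
The bisector from D has length 2·FD·DE·cos(∠D/2)/(FD+DE) ≈ 211.32.

t_D ≈ 211.320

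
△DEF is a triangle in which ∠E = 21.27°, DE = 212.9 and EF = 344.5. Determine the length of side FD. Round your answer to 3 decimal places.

By the law of cosines, FD² = DE² + EF² − 2·DE·EF·cos E = 27311, so FD ≈ 165.26.

165.260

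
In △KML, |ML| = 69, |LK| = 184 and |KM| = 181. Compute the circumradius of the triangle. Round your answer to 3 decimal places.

R ≈ 93.007

By the law of cosines, cos K = (|LK|² + |KM|² − |ML|²) / (2·|LK|·|KM|) ≈ 0.92866, so ∠K ≈ 21.77°.
Circumradius = |ML|/(2 sin K) ≈ 93.007.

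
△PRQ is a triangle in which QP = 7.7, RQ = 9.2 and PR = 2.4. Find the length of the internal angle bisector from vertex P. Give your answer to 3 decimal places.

t_P ≈ 1.774

By the law of cosines, cos P = (QP² + PR² − RQ²) / (2·QP·PR) ≈ -0.53003, so ∠P ≈ 122.01°.
The bisector from P has length 2·QP·PR·cos(∠P/2)/(QP+PR) ≈ 1.7739.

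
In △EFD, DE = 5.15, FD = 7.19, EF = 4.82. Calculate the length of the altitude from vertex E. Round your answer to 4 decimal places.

Semiperimeter s = (7.19 + 5.15 + 4.82)/2 = 8.58.
Heron's formula: area = √(8.58·1.39·3.43·3.76) ≈ 12.402.
The altitude from E has length 2·area/FD ≈ 3.4498.

h_E ≈ 3.4498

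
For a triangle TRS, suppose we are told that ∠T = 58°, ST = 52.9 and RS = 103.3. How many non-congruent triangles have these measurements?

1

ST·sin T = 52.9·sin(58°) ≈ 44.86.
Since RS ≥ ST, exactly one triangle exists.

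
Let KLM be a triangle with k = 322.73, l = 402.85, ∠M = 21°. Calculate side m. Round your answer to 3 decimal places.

By the law of cosines, m² = k² + l² − 2·k·l·cos M = 23690, so m ≈ 153.92.

153.915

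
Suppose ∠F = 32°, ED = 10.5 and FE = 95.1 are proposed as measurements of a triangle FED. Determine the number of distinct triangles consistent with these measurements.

0

FE·sin F = 95.1·sin(32°) ≈ 50.4.
Since ED = 10.5 < 50.4 = FE sin F, no triangle exists.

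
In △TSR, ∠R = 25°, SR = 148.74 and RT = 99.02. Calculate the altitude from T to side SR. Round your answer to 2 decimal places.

h_T ≈ 41.85

By the law of cosines, TS² = SR² + RT² − 2·SR·RT·cos R = 5231.9, so TS ≈ 72.332.
Area = ½·SR·RT·sin R ≈ 3112.2.
The altitude from T has length 2·area/SR ≈ 41.848.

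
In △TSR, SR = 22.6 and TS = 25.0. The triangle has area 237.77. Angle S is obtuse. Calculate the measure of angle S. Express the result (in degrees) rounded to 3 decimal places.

From area = ½·TS·SR·sin S, we get sin S = 2·area/(TS·SR) ≈ 0.84166.
Taking the obtuse solution, ∠S ≈ 122.68°.

∠S ≈ 122.684°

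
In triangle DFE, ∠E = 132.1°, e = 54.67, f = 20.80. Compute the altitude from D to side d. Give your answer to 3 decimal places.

15.433

Law of sines: sin F = f·sin E/e ≈ 0.28230.
Since e ≥ f, only the acute value applies: ∠F ≈ 16.40°.
Then ∠D = 180° − ∠E − ∠F ≈ 31.50°.
Law of sines gives d = e·sin D/sin E ≈ 38.502.
Area = ½·e·f·sin D ≈ 297.1.
The altitude from D has length 2·area/d ≈ 15.433.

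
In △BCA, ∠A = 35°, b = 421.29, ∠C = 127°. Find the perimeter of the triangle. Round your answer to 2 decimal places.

2292.06

The third angle is ∠B = 180° − ∠C − ∠A = 18.00°.
Law of sines: c = b·sin C/sin B ≈ 1088.8.
Law of sines: a = b·sin A/sin B ≈ 781.97.
Semiperimeter s = (421.29+1088.8+781.97)/2 = 1146.
Perimeter = 421.29 + 1088.8 + 781.97 = 2292.1.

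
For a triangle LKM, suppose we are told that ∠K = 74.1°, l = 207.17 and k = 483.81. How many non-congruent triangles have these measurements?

l·sin K = 207.17·sin(74.1°) ≈ 199.2.
Since k ≥ l, exactly one triangle exists.

1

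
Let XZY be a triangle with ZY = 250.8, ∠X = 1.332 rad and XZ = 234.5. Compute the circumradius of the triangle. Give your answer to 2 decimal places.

Law of sines: sin Y = XZ·sin X/ZY ≈ 0.90848.
Since ZY ≥ XZ, only the acute value applies: ∠Y ≈ 1.140 rad.
Then ∠Z = π − ∠X − ∠Y ≈ 0.670 rad.
Law of sines gives YX = ZY·sin Z/sin X ≈ 160.29.
Circumradius = ZY/(2 sin X) ≈ 129.06.

R ≈ 129.06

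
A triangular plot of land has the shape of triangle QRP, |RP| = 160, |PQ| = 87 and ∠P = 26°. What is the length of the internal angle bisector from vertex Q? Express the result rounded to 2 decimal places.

By the law of cosines, |QR|² = |RP|² + |PQ|² − 2·|RP|·|PQ|·cos P = 8146.6, so |QR| ≈ 90.258.
Law of cosines again: cos Q = (|PQ|² + |QR|² − |RP|²)/(2·|PQ|·|QR|) ≈ -0.62938, so ∠Q ≈ 129.00°.
The bisector from Q has length 2·|PQ|·|QR|·cos(∠Q/2)/(|PQ|+|QR|) ≈ 38.14.

t_Q ≈ 38.14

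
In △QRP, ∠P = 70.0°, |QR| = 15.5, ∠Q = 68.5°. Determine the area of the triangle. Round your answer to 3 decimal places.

The third angle is ∠R = 180° − ∠P − ∠Q = 41.50°.
Law of sines: |RP| = |QR|·sin Q/sin P ≈ 15.347.
Law of sines: |PQ| = |QR|·sin R/sin P ≈ 10.93.
Area = ½·|QR|·|RP|·sin R ≈ 78.812.

78.812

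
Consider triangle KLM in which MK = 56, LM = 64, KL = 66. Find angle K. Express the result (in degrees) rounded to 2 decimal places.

By the law of cosines, cos K = (MK² + KL² − LM²) / (2·MK·KL) ≈ 0.45942, so ∠K ≈ 62.65°.

62.65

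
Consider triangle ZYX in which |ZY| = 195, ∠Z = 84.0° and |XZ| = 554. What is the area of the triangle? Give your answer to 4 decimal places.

53719.1002

Area = ½·|XZ|·|ZY|·sin Z ≈ 53719.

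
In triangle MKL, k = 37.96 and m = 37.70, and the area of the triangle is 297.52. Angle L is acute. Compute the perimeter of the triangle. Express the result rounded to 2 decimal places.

perimeter ≈ 91.76

From area = ½·m·k·sin L, we get sin L = 2·area/(m·k) ≈ 0.41579.
Taking the acute solution, ∠L ≈ 24.57°.
Law of cosines then gives l ≈ 16.1.
Perimeter = 37.7 + 37.96 + 16.1 = 91.76.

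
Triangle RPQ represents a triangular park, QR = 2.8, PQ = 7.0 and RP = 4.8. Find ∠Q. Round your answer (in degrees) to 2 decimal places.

By the law of cosines, cos Q = (PQ² + QR² − RP²) / (2·PQ·QR) ≈ 0.86224, so ∠Q ≈ 30.43°.

∠Q ≈ 30.43°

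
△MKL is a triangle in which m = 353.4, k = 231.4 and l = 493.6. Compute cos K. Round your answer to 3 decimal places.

cos K ≈ 0.903

By the law of cosines, cos K = (l² + m² − k²) / (2·l·m) ≈ 0.90286, so ∠K ≈ 25.46°.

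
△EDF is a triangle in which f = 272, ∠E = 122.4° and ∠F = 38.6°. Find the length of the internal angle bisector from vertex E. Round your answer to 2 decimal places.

The third angle is ∠D = 180° − ∠F − ∠E = 19.00°.
Law of sines: e = f·sin E/sin F ≈ 368.11.
Law of sines: d = f·sin D/sin F ≈ 141.94.
The bisector from E has length 2·d·f·cos(∠E/2)/(d+f) ≈ 89.866.

89.87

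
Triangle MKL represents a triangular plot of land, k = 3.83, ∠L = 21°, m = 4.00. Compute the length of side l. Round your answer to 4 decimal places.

By the law of cosines, l² = m² + k² − 2·m·k·cos L = 2.064, so l ≈ 1.4367.

1.4367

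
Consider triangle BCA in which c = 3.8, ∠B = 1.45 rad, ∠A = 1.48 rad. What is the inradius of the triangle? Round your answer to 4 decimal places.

The third angle is ∠C = π − ∠A − ∠B = 0.212 rad.
Law of sines: b = c·sin B/sin C ≈ 17.962.
Law of sines: a = c·sin A/sin C ≈ 18.019.
Area = ½·c·b·sin A ≈ 33.987.
Semiperimeter s = (17.962+3.8+18.019)/2 = 19.891.
Inradius = area/s = 33.987/19.891 ≈ 1.7087.

r ≈ 1.7087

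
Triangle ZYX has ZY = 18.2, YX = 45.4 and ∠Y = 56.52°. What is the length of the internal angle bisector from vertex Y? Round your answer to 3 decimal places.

By the law of cosines, XZ² = ZY² + YX² − 2·ZY·YX·cos Y = 1480.8, so XZ ≈ 38.481.
The bisector from Y has length 2·ZY·YX·cos(∠Y/2)/(ZY+YX) ≈ 22.887.

22.887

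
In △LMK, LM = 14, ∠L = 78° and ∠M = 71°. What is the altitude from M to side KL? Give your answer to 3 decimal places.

The third angle is ∠K = 180° − ∠L − ∠M = 31.00°.
Law of sines: MK = LM·sin L/sin K ≈ 26.588.
Law of sines: KL = LM·sin M/sin K ≈ 25.702.
Area = ½·LM·MK·sin M ≈ 175.98.
The altitude from M has length 2·area/KL ≈ 13.694.

13.694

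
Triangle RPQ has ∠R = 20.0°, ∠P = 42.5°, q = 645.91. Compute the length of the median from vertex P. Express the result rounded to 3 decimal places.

The third angle is ∠Q = 180° − ∠R − ∠P = 117.50°.
Law of sines: r = q·sin R/sin Q ≈ 249.05.
Law of sines: p = q·sin P/sin Q ≈ 491.96.
Median from P: ½√(2·q² + 2·r² − p²) ≈ 423.21.

423.212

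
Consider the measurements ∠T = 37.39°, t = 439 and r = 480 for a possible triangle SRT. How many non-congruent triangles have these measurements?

2

r·sin T = 480·sin(37.39°) ≈ 291.5.
Since r sin T < t < r (291.5 < 439 < 480), two triangles exist.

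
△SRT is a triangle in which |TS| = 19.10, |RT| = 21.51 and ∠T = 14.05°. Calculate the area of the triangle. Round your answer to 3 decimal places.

Area = ½·|RT|·|TS|·sin T ≈ 49.87.

49.870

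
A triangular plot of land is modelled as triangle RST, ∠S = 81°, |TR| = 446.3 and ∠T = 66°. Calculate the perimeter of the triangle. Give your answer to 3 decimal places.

perimeter ≈ 1105.200

The third angle is ∠R = 180° − ∠S − ∠T = 33.00°.
Law of sines: |ST| = |TR|·sin R/sin S ≈ 246.1.
Law of sines: |RS| = |TR|·sin T/sin S ≈ 412.8.
Semiperimeter s = (246.1+446.3+412.8)/2 = 552.6.
Perimeter = 246.1 + 446.3 + 412.8 = 1105.2.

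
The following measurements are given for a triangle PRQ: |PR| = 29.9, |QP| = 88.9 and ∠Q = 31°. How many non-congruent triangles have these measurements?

0

|QP|·sin Q = 88.9·sin(31°) ≈ 45.79.
Since |PR| = 29.9 < 45.79 = |QP| sin Q, no triangle exists.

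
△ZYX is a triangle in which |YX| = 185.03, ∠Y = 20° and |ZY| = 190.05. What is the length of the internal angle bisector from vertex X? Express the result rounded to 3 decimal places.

71.561

By the law of cosines, |XZ|² = |ZY|² + |YX|² − 2·|ZY|·|YX|·cos Y = 4266.6, so |XZ| ≈ 65.319.
Law of cosines again: cos X = (|YX|² + |XZ|² − |ZY|²)/(2·|YX|·|XZ|) ≈ 0.09861, so ∠X ≈ 84.34°.
The bisector from X has length 2·|YX|·|XZ|·cos(∠X/2)/(|YX|+|XZ|) ≈ 71.561.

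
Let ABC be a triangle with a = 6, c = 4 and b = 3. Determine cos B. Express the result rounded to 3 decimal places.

0.896

By the law of cosines, cos B = (c² + a² − b²) / (2·c·a) ≈ 0.89583, so ∠B ≈ 26.38°.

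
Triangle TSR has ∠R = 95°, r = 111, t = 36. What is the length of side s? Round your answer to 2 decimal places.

Law of sines: sin T = t·sin R/r ≈ 0.32309.
Since r ≥ t, only the acute value applies: ∠T ≈ 18.85°.
Then ∠S = 180° − ∠R − ∠T ≈ 66.15°.
Law of sines gives s = r·sin S/sin R ≈ 101.91.

101.91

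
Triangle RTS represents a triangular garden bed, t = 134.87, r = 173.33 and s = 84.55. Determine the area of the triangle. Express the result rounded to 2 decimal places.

area ≈ 5579.00

Semiperimeter p = (173.33 + 134.87 + 84.55)/2 = 196.38.
Heron's formula: area = √(196.38·23.045·61.505·111.83) ≈ 5579.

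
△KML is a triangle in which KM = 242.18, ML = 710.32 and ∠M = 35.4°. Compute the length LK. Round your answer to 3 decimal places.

By the law of cosines, LK² = KM² + ML² − 2·KM·ML·cos M = 2.8276e+05, so LK ≈ 531.75.

531.752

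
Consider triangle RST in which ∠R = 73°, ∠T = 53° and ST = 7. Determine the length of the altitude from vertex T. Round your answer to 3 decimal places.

The third angle is ∠S = 180° − ∠T − ∠R = 54.00°.
Law of sines: TR = ST·sin S/sin R ≈ 5.9219.
Law of sines: RS = ST·sin T/sin R ≈ 5.8459.
Area = ½·ST·TR·sin T ≈ 16.553.
The altitude from T has length 2·area/RS ≈ 5.6631.

5.663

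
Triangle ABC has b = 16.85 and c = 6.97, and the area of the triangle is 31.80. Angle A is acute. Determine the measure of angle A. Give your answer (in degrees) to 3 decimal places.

∠A ≈ 32.788°

From area = ½·b·c·sin A, we get sin A = 2·area/(b·c) ≈ 0.54153.
Taking the acute solution, ∠A ≈ 32.79°.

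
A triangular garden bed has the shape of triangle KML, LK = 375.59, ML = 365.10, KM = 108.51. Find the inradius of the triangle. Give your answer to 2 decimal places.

Semiperimeter s = (365.1 + 375.59 + 108.51)/2 = 424.6.
Heron's formula: area = √(424.6·59.5·49.01·316.09) ≈ 19783.
Inradius = area/s = 19783/424.6 ≈ 46.593.

46.59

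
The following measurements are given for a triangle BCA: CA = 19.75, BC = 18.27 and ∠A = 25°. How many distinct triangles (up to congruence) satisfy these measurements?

CA·sin A = 19.75·sin(25°) ≈ 8.347.
Since CA sin A < BC < CA (8.347 < 18.27 < 19.75), two triangles exist.

2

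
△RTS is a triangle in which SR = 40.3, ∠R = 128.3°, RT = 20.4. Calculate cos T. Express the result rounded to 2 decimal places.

0.82

By the law of cosines, TS² = SR² + RT² − 2·SR·RT·cos R = 3059.3, so TS ≈ 55.311.
Law of cosines again: cos T = (RT² + TS² − SR²)/(2·RT·TS) ≈ 0.82040, so ∠T ≈ 34.88°.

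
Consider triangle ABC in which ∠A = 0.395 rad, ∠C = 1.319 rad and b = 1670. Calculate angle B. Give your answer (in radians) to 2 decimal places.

The third angle is ∠B = π − ∠C − ∠A = 1.428 rad.

∠B ≈ 1.43 rad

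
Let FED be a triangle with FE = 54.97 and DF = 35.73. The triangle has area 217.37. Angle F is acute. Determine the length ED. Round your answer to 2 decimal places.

21.62

From area = ½·DF·FE·sin F, we get sin F = 2·area/(DF·FE) ≈ 0.22135.
Taking the acute solution, ∠F ≈ 0.2232 rad.
Law of cosines then gives ED ≈ 21.624.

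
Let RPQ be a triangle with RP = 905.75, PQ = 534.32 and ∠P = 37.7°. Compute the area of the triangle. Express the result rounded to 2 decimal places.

Area = ½·RP·PQ·sin P ≈ 1.4798e+05.

area ≈ 147977.42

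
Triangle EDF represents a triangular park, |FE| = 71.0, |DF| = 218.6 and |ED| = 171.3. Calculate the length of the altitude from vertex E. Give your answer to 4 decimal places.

h_E ≈ 46.4320

Semiperimeter s = (218.6 + 71 + 171.3)/2 = 230.45.
Heron's formula: area = √(230.45·11.85·159.45·59.15) ≈ 5075.
The altitude from E has length 2·area/|DF| ≈ 46.432.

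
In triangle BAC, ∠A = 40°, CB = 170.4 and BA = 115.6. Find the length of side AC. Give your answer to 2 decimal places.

241.90

Law of sines: sin C = BA·sin A/CB ≈ 0.43607.
Since CB ≥ BA, only the acute value applies: ∠C ≈ 25.85°.
Then ∠B = 180° − ∠A − ∠C ≈ 114.15°.
Law of sines gives AC = CB·sin B/sin A ≈ 241.9.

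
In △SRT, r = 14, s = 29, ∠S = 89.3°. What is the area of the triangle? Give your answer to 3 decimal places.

178.966

Law of sines: sin R = r·sin S/s ≈ 0.48272.
Since s ≥ r, only the acute value applies: ∠R ≈ 28.86°.
Then ∠T = 180° − ∠S − ∠R ≈ 61.84°.
Law of sines gives t = s·sin T/sin S ≈ 25.568.
Area = ½·s·r·sin T ≈ 178.97.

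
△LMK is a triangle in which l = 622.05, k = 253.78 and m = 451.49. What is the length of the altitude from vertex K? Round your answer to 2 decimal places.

h_K ≈ 386.20

Semiperimeter s = (622.05 + 451.49 + 253.78)/2 = 663.66.
Heron's formula: area = √(663.66·41.61·212.17·409.88) ≈ 49005.
The altitude from K has length 2·area/k ≈ 386.2.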